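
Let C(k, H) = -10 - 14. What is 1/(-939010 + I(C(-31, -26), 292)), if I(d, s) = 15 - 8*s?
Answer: -1/941331 ≈ -1.0623e-6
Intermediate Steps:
C(k, H) = -24
1/(-939010 + I(C(-31, -26), 292)) = 1/(-939010 + (15 - 8*292)) = 1/(-939010 + (15 - 2336)) = 1/(-939010 - 2321) = 1/(-941331) = -1/941331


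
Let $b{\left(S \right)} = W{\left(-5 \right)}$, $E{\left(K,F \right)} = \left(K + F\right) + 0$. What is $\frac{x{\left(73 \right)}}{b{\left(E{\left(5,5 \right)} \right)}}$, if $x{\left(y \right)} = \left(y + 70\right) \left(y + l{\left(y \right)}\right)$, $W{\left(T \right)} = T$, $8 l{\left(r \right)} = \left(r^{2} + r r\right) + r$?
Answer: $- \frac{323609}{8} \approx -40451.0$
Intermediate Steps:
$l{\left(r \right)} = \frac{r^{2}}{4} + \frac{r}{8}$ ($l{\left(r \right)} = \frac{\left(r^{2} + r r\right) + r}{8} = \frac{\left(r^{2} + r^{2}\right) + r}{8} = \frac{2 r^{2} + r}{8} = \frac{r + 2 r^{2}}{8} = \frac{r^{2}}{4} + \frac{r}{8}$)
$E{\left(K,F \right)} = F + K$ ($E{\left(K,F \right)} = \left(F + K\right) + 0 = F + K$)
$x{\left(y \right)} = \left(70 + y\right) \left(y + \frac{y \left(1 + 2 y\right)}{8}\right)$ ($x{\left(y \right)} = \left(y + 70\right) \left(y + \frac{y \left(1 + 2 y\right)}{8}\right) = \left(70 + y\right) \left(y + \frac{y \left(1 + 2 y\right)}{8}\right)$)
$b{\left(S \right)} = -5$
$\frac{x{\left(73 \right)}}{b{\left(E{\left(5,5 \right)} \right)}} = \frac{\frac{1}{8} \cdot 73 \left(630 + 2 \cdot 73^{2} + 149 \cdot 73\right)}{-5} = \frac{1}{8} \cdot 73 \left(630 + 2 \cdot 5329 + 10877\right) \left(- \frac{1}{5}\right) = \frac{1}{8} \cdot 73 \left(630 + 10658 + 10877\right) \left(- \frac{1}{5}\right) = \frac{1}{8} \cdot 73 \cdot 22165 \left(- \frac{1}{5}\right) = \frac{1618045}{8} \left(- \frac{1}{5}\right) = - \frac{323609}{8}$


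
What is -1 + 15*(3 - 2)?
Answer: 14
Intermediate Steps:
-1 + 15*(3 - 2) = -1 + 15*1 = -1 + 15 = 14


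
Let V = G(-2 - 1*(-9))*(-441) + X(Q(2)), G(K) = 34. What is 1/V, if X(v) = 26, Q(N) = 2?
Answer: -1/14968 ≈ -6.6809e-5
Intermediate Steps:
V = -14968 (V = 34*(-441) + 26 = -14994 + 26 = -14968)
1/V = 1/(-14968) = -1/14968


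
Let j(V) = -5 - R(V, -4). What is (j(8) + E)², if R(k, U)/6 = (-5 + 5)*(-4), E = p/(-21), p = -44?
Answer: 3721/441 ≈ 8.4376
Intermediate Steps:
E = 44/21 (E = -44/(-21) = -44*(-1/21) = 44/21 ≈ 2.0952)
R(k, U) = 0 (R(k, U) = 6*((-5 + 5)*(-4)) = 6*(0*(-4)) = 6*0 = 0)
j(V) = -5 (j(V) = -5 - 1*0 = -5 + 0 = -5)
(j(8) + E)² = (-5 + 44/21)² = (-61/21)² = 3721/441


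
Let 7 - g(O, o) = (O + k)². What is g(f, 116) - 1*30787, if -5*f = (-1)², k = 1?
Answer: -769516/25 ≈ -30781.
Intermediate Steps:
f = -⅕ (f = -⅕*(-1)² = -⅕*1 = -⅕ ≈ -0.20000)
g(O, o) = 7 - (1 + O)² (g(O, o) = 7 - (O + 1)² = 7 - (1 + O)²)
g(f, 116) - 1*30787 = (7 - (1 - ⅕)²) - 1*30787 = (7 - (⅘)²) - 30787 = (7 - 1*16/25) - 30787 = (7 - 16/25) - 30787 = 159/25 - 30787 = -769516/25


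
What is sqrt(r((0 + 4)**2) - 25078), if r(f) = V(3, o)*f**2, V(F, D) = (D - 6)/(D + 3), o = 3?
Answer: I*sqrt(25206) ≈ 158.76*I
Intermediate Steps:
V(F, D) = (-6 + D)/(3 + D)
r(f) = -f**2/2 (r(f) = ((-6 + 3)/(3 + 3))*f**2 = (-3/6)*f**2 = ((1/6)*(-3))*f**2 = -f**2/2)
sqrt(r((0 + 4)**2) - 25078) = sqrt(-(0 + 4)**4/2 - 25078) = sqrt(-(4**2)**2/2 - 25078) = sqrt(-1/2*16**2 - 25078) = sqrt(-1/2*256 - 25078) = sqrt(-128 - 25078) = sqrt(-25206) = I*sqrt(25206)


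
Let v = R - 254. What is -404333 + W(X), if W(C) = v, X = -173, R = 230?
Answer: -404357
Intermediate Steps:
v = -24 (v = 230 - 254 = -24)
W(C) = -24
-404333 + W(X) = -404333 - 24 = -404357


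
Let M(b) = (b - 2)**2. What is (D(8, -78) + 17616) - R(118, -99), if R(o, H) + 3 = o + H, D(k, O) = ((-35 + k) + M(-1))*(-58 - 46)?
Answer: 19472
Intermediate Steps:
M(b) = (-2 + b)**2
D(k, O) = 2704 - 104*k (D(k, O) = ((-35 + k) + (-2 - 1)**2)*(-58 - 46) = ((-35 + k) + (-3)**2)*(-104) = ((-35 + k) + 9)*(-104) = (-26 + k)*(-104) = 2704 - 104*k)
R(o, H) = -3 + H + o (R(o, H) = -3 + (o + H) = -3 + (H + o) = -3 + H + o)
(D(8, -78) + 17616) - R(118, -99) = ((2704 - 104*8) + 17616) - (-3 - 99 + 118) = ((2704 - 832) + 17616) - 1*16 = (1872 + 17616) - 16 = 19488 - 16 = 19472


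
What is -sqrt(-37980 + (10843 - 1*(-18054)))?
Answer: -I*sqrt(9083) ≈ -95.305*I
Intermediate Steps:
-sqrt(-37980 + (10843 - 1*(-18054))) = -sqrt(-37980 + (10843 + 18054)) = -sqrt(-37980 + 28897) = -sqrt(-9083) = -I*sqrt(9083)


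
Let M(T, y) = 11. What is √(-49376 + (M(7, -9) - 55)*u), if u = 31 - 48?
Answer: 2*I*√12157 ≈ 220.52*I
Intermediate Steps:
u = -17
√(-49376 + (M(7, -9) - 55)*u) = √(-49376 + (11 - 55)*(-17)) = √(-49376 - 44*(-17)) = √(-49376 + 748) = √(-48628) = 2*I*√12157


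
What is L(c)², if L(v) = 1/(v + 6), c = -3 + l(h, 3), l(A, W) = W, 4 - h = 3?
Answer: 1/36 ≈ 0.027778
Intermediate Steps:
h = 1 (h = 4 - 1*3 = 4 - 3 = 1)
c = 0 (c = -3 + 3 = 0)
L(v) = 1/(6 + v)
L(c)² = (1/(6 + 0))² = (1/6)² = (⅙)² = 1/36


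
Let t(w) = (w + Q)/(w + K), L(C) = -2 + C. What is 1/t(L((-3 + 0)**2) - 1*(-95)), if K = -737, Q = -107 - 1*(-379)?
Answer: -635/374 ≈ -1.6979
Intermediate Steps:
Q = 272 (Q = -107 + 379 = 272)
t(w) = (272 + w)/(-737 + w) (t(w) = (w + 272)/(w - 737) = (272 + w)/(-737 + w))
1/t(L((-3 + 0)**2) - 1*(-95)) = 1/((272 + ((-2 + (-3 + 0)**2) - 1*(-95)))/(-737 + ((-2 + (-3 + 0)**2) - 1*(-95)))) = 1/((272 + ((-2 + (-3)**2) + 95))/(-737 + ((-2 + (-3)**2) + 95))) = 1/((272 + ((-2 + 9) + 95))/(-737 + ((-2 + 9) + 95))) = 1/((272 + (7 + 95))/(-737 + (7 + 95))) = 1/((272 + 102)/(-737 + 102)) = 1/(374/(-635)) = 1/(-1/635*374) = 1/(-374/635) = -635/374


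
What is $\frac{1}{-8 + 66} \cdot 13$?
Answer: $\frac{13}{58} \approx 0.22414$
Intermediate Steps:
$\frac{1}{-8 + 66} \cdot 13 = \frac{1}{58} \cdot 13 = \frac{13}{58}$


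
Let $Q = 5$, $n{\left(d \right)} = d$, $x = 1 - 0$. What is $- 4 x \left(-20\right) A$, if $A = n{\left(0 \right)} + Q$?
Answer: $400$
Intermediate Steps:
$x = 1$ ($x = 1 + 0 = 1$)
$A = 5$ ($A = 0 + 5 = 5$)
$- 4 x \left(-20\right) A = \left(-4\right) 1 \left(-20\right) 5 = \left(-4\right) \left(-20\right) 5 = 80 \cdot 5 = 400$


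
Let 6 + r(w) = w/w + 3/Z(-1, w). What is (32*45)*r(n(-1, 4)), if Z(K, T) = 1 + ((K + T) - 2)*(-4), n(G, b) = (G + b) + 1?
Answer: -8640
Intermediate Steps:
n(G, b) = 1 + G + b
Z(K, T) = 9 - 4*K - 4*T (Z(K, T) = 1 + (-2 + K + T)*(-4) = 1 + (8 - 4*K - 4*T) = 9 - 4*K - 4*T)
r(w) = -5 + 3/(13 - 4*w) (r(w) = -6 + (w/w + 3/(9 - 4*(-1) - 4*w)) = -6 + (1 + 3/(9 + 4 - 4*w)) = -6 + (1 + 3/(13 - 4*w)) = -5 + 3/(13 - 4*w))
(32*45)*r(n(-1, 4)) = (32*45)*(2*(31 - 10*(1 - 1 + 4))/(-13 + 4*(1 - 1 + 4))) = 1440*(2*(31 - 10*4)/(-13 + 4*4)) = 1440*(2*(31 - 40)/(-13 + 16)) = 1440*(2*(-9)/3) = 1440*(2*(⅓)*(-9)) = 1440*(-6) = -8640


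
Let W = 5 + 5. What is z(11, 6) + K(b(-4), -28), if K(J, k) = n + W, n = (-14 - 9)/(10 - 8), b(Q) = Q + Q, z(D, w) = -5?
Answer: -13/2 ≈ -6.5000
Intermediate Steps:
b(Q) = 2*Q
W = 10
n = -23/2 ≈ -11.500
K(J, k) = -3/2 (K(J, k) = -23/2 + 10 = -3/2)
z(11, 6) + K(b(-4), -28) = -5 - 3/2 = -13/2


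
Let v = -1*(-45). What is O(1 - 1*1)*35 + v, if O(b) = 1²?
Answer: 80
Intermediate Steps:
O(b) = 1
v = 45
O(1 - 1*1)*35 + v = 1*35 + 45 = 35 + 45 = 80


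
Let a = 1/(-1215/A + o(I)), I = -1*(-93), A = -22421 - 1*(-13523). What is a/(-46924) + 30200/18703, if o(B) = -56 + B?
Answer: 78044893466251/48333581498542 ≈ 1.6147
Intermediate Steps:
A = -8898 (A = -22421 + 13523 = -8898)
I = 93
a = 2966/110147 (a = 1/(-1215/(-8898) + (-56 + 93)) = 1/(-1215*(-1/8898) + 37) = 1/(405/2966 + 37) = 1/(110147/2966) = 2966/110147 ≈ 0.026928)
a/(-46924) + 30200/18703 = (2966/110147)/(-46924) + 30200/18703 = (2966/110147)*(-1/46924) + 30200*(1/18703) = -1483/2584268914 + 30200/18703 = 78044893466251/48333581498542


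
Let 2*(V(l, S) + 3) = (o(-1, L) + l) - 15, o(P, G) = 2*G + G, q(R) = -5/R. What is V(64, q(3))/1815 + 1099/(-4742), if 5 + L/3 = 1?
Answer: -989044/4303365 ≈ -0.22983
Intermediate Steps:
L = -12 (L = -15 + 3*1 = -15 + 3 = -12)
o(P, G) = 3*G
V(l, S) = -57/2 + l/2 (V(l, S) = -3 + ((3*(-12) + l) - 15)/2 = -3 + ((-36 + l) - 15)/2 = -3 + (-51 + l)/2 = -3 + (-51/2 + l/2) = -57/2 + l/2)
V(64, q(3))/1815 + 1099/(-4742) = (-57/2 + (½)*64)/1815 + 1099/(-4742) = (-57/2 + 32)*(1/1815) + 1099*(-1/4742) = (7/2)*(1/1815) - 1099/4742 = 7/3630 - 1099/4742 = -989044/4303365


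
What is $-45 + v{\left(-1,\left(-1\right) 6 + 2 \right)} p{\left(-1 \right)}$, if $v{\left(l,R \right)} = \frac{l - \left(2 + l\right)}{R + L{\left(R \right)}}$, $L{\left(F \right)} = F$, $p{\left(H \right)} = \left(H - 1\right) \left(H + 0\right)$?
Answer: $- \frac{89}{2} \approx -44.5$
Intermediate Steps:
$p{\left(H \right)} = H \left(-1 + H\right)$ ($p{\left(H \right)} = \left(-1 + H\right) H = H \left(-1 + H\right)$)
$v{\left(l,R \right)} = - \frac{1}{R}$ ($v{\left(l,R \right)} = \frac{l - \left(2 + l\right)}{R + R} = - \frac{2}{2 R} = - 2 \frac{1}{2 R} = - \frac{1}{R}$)
$-45 + v{\left(-1,\left(-1\right) 6 + 2 \right)} p{\left(-1 \right)} = -45 + - \frac{1}{\left(-1\right) 6 + 2} \left(- (-1 - 1)\right) = -45 + - \frac{1}{-6 + 2} \left(\left(-1\right) \left(-2\right)\right) = -45 + - \frac{1}{-4} \cdot 2 = -45 + \left(-1\right) \left(- \frac{1}{4}\right) 2 = -45 + \frac{1}{4} \cdot 2 = -45 + \frac{1}{2} = - \frac{89}{2}$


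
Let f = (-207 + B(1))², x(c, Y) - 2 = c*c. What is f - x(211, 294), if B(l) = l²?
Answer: -2087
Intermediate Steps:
x(c, Y) = 2 + c² (x(c, Y) = 2 + c*c = 2 + c²)
f = 42436 (f = (-207 + 1²)² = (-207 + 1)² = (-206)² = 42436)
f - x(211, 294) = 42436 - (2 + 211²) = 42436 - (2 + 44521) = 42436 - 1*44523 = 42436 - 44523 = -2087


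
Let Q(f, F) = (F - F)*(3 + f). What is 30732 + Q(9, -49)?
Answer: 30732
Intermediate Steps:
Q(f, F) = 0 (Q(f, F) = 0*(3 + f) = 0)
30732 + Q(9, -49) = 30732 + 0 = 30732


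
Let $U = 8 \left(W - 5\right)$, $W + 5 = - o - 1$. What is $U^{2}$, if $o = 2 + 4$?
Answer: $18496$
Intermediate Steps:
$o = 6$
$W = -12$ ($W = -5 - 7 = -12$)
$U = -136$ ($U = 8 \left(-12 - 5\right) = 8 \left(-17\right) = -136$)
$U^{2} = \left(-136\right)^{2} = 18496$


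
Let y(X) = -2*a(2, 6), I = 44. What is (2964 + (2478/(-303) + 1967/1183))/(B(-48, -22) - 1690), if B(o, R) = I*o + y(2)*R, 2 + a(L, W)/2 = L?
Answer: -50481303/64896338 ≈ -0.77788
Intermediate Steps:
a(L, W) = -4 + 2*L
y(X) = 0 (y(X) = -2*(-4 + 2*2) = -2*(-4 + 4) = -2*0 = 0)
B(o, R) = 44*o (B(o, R) = 44*o + 0*R = 44*o + 0 = 44*o)
(2964 + (2478/(-303) + 1967/1183))/(B(-48, -22) - 1690) = (2964 + (2478/(-303) + 1967/1183))/(44*(-48) - 1690) = (2964 + (2478*(-1/303) + 1967*(1/1183)))/(-2112 - 1690) = (2964 + (-826/101 + 281/169))/(-3802) = (2964 - 111213/17069)*(-1/3802) = (50481303/17069)*(-1/3802) = -50481303/64896338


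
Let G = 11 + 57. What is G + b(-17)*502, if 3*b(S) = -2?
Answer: -800/3 ≈ -266.67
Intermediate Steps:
G = 68
b(S) = -2/3 (b(S) = (1/3)*(-2) = -2/3)
G + b(-17)*502 = 68 - 2/3*502 = 68 - 1004/3 = -800/3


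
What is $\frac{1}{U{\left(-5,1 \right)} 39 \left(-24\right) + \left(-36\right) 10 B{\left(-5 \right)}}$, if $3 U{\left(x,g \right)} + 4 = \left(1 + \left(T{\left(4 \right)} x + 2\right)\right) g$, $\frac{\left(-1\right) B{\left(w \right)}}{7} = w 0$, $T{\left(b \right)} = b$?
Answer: $\frac{1}{6552} \approx 0.00015263$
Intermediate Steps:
$B{\left(w \right)} = 0$ ($B{\left(w \right)} = - 7 w 0 = \left(-7\right) 0 = 0$)
$U{\left(x,g \right)} = - \frac{4}{3} + \frac{g \left(3 + 4 x\right)}{3}$ ($U{\left(x,g \right)} = - \frac{4}{3} + \frac{\left(1 + \left(4 x + 2\right)\right) g}{3} = - \frac{4}{3} + \frac{\left(1 + \left(2 + 4 x\right)\right) g}{3} = - \frac{4}{3} + \frac{\left(3 + 4 x\right) g}{3} = - \frac{4}{3} + \frac{g \left(3 + 4 x\right)}{3}$)
$\frac{1}{U{\left(-5,1 \right)} 39 \left(-24\right) + \left(-36\right) 10 B{\left(-5 \right)}} = \frac{1}{\left(- \frac{4}{3} + 1 + \frac{4}{3} \cdot 1 \left(-5\right)\right) 39 \left(-24\right) + \left(-36\right) 10 \cdot 0} = \frac{1}{\left(- \frac{4}{3} + 1 - \frac{20}{3}\right) 39 \left(-24\right) - 0} = \frac{1}{\left(-7\right) 39 \left(-24\right) + 0} = \frac{1}{\left(-273\right) \left(-24\right) + 0} = \frac{1}{6552 + 0} = \frac{1}{6552}$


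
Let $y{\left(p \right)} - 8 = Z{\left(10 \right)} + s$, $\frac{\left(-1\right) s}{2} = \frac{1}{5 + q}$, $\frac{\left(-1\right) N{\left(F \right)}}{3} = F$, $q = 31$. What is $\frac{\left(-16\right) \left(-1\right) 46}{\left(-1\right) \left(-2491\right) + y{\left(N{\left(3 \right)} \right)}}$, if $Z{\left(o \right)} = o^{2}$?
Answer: $\frac{13248}{46781} \approx 0.28319$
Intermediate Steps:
$N{\left(F \right)} = - 3 F$
$s = - \frac{1}{18}$ ($s = - \frac{2}{5 + 31} = - \frac{2}{36} = \left(-2\right) \frac{1}{36} = - \frac{1}{18} \approx -0.055556$)
$y{\left(p \right)} = \frac{1943}{18}$ ($y{\left(p \right)} = 8 - \left(\frac{1}{18} - 10^{2}\right) = 8 + \left(100 - \frac{1}{18}\right) = 8 + \frac{1799}{18} = \frac{1943}{18}$)
$\frac{\left(-16\right) \left(-1\right) 46}{\left(-1\right) \left(-2491\right) + y{\left(N{\left(3 \right)} \right)}} = \frac{\left(-16\right) \left(-1\right) 46}{\left(-1\right) \left(-2491\right) + \frac{1943}{18}} = \frac{16 \cdot 46}{2491 + \frac{1943}{18}} = \frac{736}{\frac{46781}{18}} = 736 \cdot \frac{18}{46781} = \frac{13248}{46781}$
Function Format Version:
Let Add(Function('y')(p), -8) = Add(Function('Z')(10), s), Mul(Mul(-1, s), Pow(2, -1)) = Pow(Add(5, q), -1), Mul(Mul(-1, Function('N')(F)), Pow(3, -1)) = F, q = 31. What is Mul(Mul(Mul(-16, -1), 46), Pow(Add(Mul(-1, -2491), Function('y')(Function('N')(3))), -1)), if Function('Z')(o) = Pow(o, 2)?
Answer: Rational(13248, 46781) ≈ 0.28319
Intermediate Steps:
Function('N')(F) = Mul(-3, F)
s = Rational(-1, 18) (s = Mul(-2, Pow(Add(5, 31), -1)) = Mul(-2, Pow(36, -1)) = Mul(-2, Rational(1, 36)) = Rational(-1, 18) ≈ -0.055556)
Function('y')(p) = Rational(1943, 18) (Function('y')(p) = Add(8, Add(Pow(10, 2), Rational(-1, 18))) = Add(8, Add(100, Rational(-1, 18))) = Add(8, Rational(1799, 18)) = Rational(1943, 18))
Mul(Mul(Mul(-16, -1), 46), Pow(Add(Mul(-1, -2491), Function('y')(Function('N')(3))), -1)) = Mul(Mul(Mul(-16, -1), 46), Pow(Add(Mul(-1, -2491), Rational(1943, 18)), -1)) = Mul(Mul(16, 46), Pow(Add(2491, Rational(1943, 18)), -1)) = Mul(736, Pow(Rational(46781, 18), -1)) = Mul(736, Rational(18, 46781)) = Rational(13248, 46781)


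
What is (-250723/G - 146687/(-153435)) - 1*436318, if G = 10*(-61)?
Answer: -1631951070349/3743814 ≈ -4.3591e+5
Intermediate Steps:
G = -610
(-250723/G - 146687/(-153435)) - 1*436318 = (-250723/(-610) - 146687/(-153435)) - 1*436318 = (-250723*(-1/610) - 146687*(-1/153435)) - 436318 = (250723/610 + 146687/153435) - 436318 = 1542366503/3743814 - 436318 = -1631951070349/3743814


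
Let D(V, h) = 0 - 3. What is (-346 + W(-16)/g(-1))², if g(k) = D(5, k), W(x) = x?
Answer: 1044484/9 ≈ 1.1605e+5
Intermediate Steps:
D(V, h) = -3
g(k) = -3
(-346 + W(-16)/g(-1))² = (-346 - 16/(-3))² = (-346 - 16*(-⅓))² = (-346 + 16/3)² = (-1022/3)² = 1044484/9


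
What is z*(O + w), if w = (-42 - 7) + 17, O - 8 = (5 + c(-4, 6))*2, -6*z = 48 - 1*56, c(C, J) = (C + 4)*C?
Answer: -56/3 ≈ -18.667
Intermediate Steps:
c(C, J) = C*(4 + C) (c(C, J) = (4 + C)*C = C*(4 + C))
z = 4/3 (z = -(48 - 1*56)/6 = -(48 - 56)/6 = -⅙*(-8) = 4/3 ≈ 1.3333)
O = 18 (O = 8 + (5 - 4*(4 - 4))*2 = 8 + (5 - 4*0)*2 = 8 + (5 + 0)*2 = 8 + 5*2 = 8 + 10 = 18)
w = -32 (w = -49 + 17 = -32)
z*(O + w) = 4*(18 - 32)/3 = (4/3)*(-14) = -56/3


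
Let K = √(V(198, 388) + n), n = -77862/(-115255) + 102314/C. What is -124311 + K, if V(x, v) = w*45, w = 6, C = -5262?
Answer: -124311 + √23101253939498254485/303235905 ≈ -1.2430e+5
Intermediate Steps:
n = -5691245113/303235905 (n = -77862/(-115255) + 102314/(-5262) = -77862*(-1/115255) + 102314*(-1/5262) = 77862/115255 - 51157/2631 = -5691245113/303235905 ≈ -18.768)
V(x, v) = 270 (V(x, v) = 6*45 = 270)
K = √23101253939498254485/303235905 (K = √(270 - 5691245113/303235905) = √(76182449237/303235905) = √23101253939498254485/303235905 ≈ 15.850)
-124311 + K = -124311 + √23101253939498254485/303235905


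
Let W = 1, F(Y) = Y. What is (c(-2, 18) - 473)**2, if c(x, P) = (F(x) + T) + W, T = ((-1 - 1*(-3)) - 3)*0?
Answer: 224676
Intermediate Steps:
T = 0 (T = ((-1 + 3) - 3)*0 = (2 - 3)*0 = -1*0 = 0)
c(x, P) = 1 + x (c(x, P) = (x + 0) + 1 = x + 1 = 1 + x)
(c(-2, 18) - 473)**2 = ((1 - 2) - 473)**2 = (-1 - 473)**2 = (-474)**2 = 224676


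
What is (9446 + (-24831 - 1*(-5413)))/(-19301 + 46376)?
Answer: -3324/9025 ≈ -0.36831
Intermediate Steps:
(9446 + (-24831 - 1*(-5413)))/(-19301 + 46376) = (9446 + (-24831 + 5413))/27075 = (9446 - 19418)*(1/27075) = -9972*1/27075 = -3324/9025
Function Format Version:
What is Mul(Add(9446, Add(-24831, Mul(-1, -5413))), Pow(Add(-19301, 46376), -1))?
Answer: Rational(-3324, 9025) ≈ -0.36831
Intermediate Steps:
Mul(Add(9446, Add(-24831, Mul(-1, -5413))), Pow(Add(-19301, 46376), -1)) = Mul(Add(9446, Add(-24831, 5413)), Pow(27075, -1)) = Mul(Add(9446, -19418), Rational(1, 27075)) = Mul(-9972, Rational(1, 27075)) = Rational(-3324, 9025)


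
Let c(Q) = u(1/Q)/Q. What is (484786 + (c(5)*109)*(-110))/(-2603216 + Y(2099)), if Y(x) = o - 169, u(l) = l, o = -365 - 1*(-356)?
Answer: -1210766/6508485 ≈ -0.18603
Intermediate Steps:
o = -9 (o = -365 + 356 = -9)
Y(x) = -178 (Y(x) = -9 - 169 = -178)
c(Q) = Q⁻² (c(Q) = 1/(Q*Q) = Q⁻²)
(484786 + (c(5)*109)*(-110))/(-2603216 + Y(2099)) = (484786 + (109/5²)*(-110))/(-2603216 - 178) = (484786 + ((1/25)*109)*(-110))/(-2603394) = (484786 + (109/25)*(-110))*(-1/2603394) = (484786 - 2398/5)*(-1/2603394) = (2421532/5)*(-1/2603394) = -1210766/6508485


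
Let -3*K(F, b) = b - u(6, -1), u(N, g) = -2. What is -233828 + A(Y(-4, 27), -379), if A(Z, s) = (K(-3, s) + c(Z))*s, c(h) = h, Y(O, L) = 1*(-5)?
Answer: -838682/3 ≈ -2.7956e+5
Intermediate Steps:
Y(O, L) = -5
K(F, b) = -2/3 - b/3 (K(F, b) = -(b - 1*(-2))/3 = -(b + 2)/3 = -(2 + b)/3 = -2/3 - b/3)
A(Z, s) = s*(-2/3 + Z - s/3) (A(Z, s) = ((-2/3 - s/3) + Z)*s = (-2/3 + Z - s/3)*s = s*(-2/3 + Z - s/3))
-233828 + A(Y(-4, 27), -379) = -233828 + (1/3)*(-379)*(-2 - 1*(-379) + 3*(-5)) = -233828 + (1/3)*(-379)*(-2 + 379 - 15) = -233828 + (1/3)*(-379)*362 = -233828 - 137198/3 = -838682/3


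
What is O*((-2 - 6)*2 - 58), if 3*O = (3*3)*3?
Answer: -666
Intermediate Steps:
O = 9 (O = ((3*3)*3)/3 = (9*3)/3 = (⅓)*27 = 9)
O*((-2 - 6)*2 - 58) = 9*((-2 - 6)*2 - 58) = 9*(-8*2 - 58) = 9*(-16 - 58) = 9*(-74) = -666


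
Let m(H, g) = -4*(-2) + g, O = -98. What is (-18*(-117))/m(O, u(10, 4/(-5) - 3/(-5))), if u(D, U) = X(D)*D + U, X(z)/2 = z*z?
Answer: 10530/10039 ≈ 1.0489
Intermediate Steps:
X(z) = 2*z² (X(z) = 2*(z*z) = 2*z²)
u(D, U) = U + 2*D³ (u(D, U) = (2*D²)*D + U = 2*D³ + U = U + 2*D³)
m(H, g) = 8 + g
(-18*(-117))/m(O, u(10, 4/(-5) - 3/(-5))) = (-18*(-117))/(8 + ((4/(-5) - 3/(-5)) + 2*10³)) = 2106/(8 + ((4*(-⅕) - 3*(-⅕)) + 2*1000)) = 2106/(8 + ((-⅘ + ⅗) + 2000)) = 2106/(8 + (-⅕ + 2000)) = 2106/(8 + 9999/5) = 2106/(10039/5) = 2106*(5/10039) = 10530/10039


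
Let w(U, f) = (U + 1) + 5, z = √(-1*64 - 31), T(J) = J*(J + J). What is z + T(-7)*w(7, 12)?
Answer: 1274 + I*√95 ≈ 1274.0 + 9.7468*I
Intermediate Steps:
T(J) = 2*J² (T(J) = J*(2*J) = 2*J²)
z = I*√95 (z = √(-64 - 31) = √(-95) = I*√95 ≈ 9.7468*I)
w(U, f) = 6 + U (w(U, f) = (1 + U) + 5 = 6 + U)
z + T(-7)*w(7, 12) = I*√95 + (2*(-7)²)*(6 + 7) = I*√95 + (2*49)*13 = I*√95 + 98*13 = I*√95 + 1274 = 1274 + I*√95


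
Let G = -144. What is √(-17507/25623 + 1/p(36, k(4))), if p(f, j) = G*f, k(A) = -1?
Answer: I*√3190816057/68328 ≈ 0.82671*I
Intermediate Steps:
p(f, j) = -144*f
√(-17507/25623 + 1/p(36, k(4))) = √(-17507/25623 + 1/(-144*36)) = √(-17507*1/25623 + 1/(-5184)) = √(-17507/25623 - 1/5184) = √(-3362293/4919616) = I*√3190816057/68328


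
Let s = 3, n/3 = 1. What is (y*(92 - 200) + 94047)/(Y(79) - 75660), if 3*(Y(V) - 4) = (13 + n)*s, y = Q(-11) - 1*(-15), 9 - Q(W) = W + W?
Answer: -89079/75640 ≈ -1.1777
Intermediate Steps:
n = 3 (n = 3*1 = 3)
Q(W) = 9 - 2*W (Q(W) = 9 - (W + W) = 9 - 2*W)
y = 46 (y = (9 - 2*(-11)) - 1*(-15) = (9 + 22) + 15 = 31 + 15 = 46)
Y(V) = 20 (Y(V) = 4 + ((13 + 3)*3)/3 = 4 + (16*3)/3 = 4 + (1/3)*48 = 4 + 16 = 20)
(y*(92 - 200) + 94047)/(Y(79) - 75660) = (46*(92 - 200) + 94047)/(20 - 75660) = (46*(-108) + 94047)/(-75640) = (-4968 + 94047)*(-1/75640) = 89079*(-1/75640) = -89079/75640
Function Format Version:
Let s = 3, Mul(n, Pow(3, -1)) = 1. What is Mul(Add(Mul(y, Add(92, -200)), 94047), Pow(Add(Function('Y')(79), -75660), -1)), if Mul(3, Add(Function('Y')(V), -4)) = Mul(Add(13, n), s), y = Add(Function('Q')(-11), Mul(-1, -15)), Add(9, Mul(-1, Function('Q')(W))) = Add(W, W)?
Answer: Rational(-89079, 75640) ≈ -1.1777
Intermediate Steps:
n = 3 (n = Mul(3, 1) = 3)
Function('Q')(W) = Add(9, Mul(-2, W)) (Function('Q')(W) = Add(9, Mul(-1, Add(W, W))) = Add(9, Mul(-1, Mul(2, W))) = Add(9, Mul(-2, W)))
y = 46 (y = Add(Add(9, Mul(-2, -11)), Mul(-1, -15)) = Add(Add(9, 22), 15) = Add(31, 15) = 46)
Function('Y')(V) = 20 (Function('Y')(V) = Add(4, Mul(Rational(1, 3), Mul(Add(13, 3), 3))) = Add(4, Mul(Rational(1, 3), Mul(16, 3))) = Add(4, Mul(Rational(1, 3), 48)) = Add(4, 16) = 20)
Mul(Add(Mul(y, Add(92, -200)), 94047), Pow(Add(Function('Y')(79), -75660), -1)) = Mul(Add(Mul(46, Add(92, -200)), 94047), Pow(Add(20, -75660), -1)) = Mul(Add(Mul(46, -108), 94047), Pow(-75640, -1)) = Mul(Add(-4968, 94047), Rational(-1, 75640)) = Mul(89079, Rational(-1, 75640)) = Rational(-89079, 75640)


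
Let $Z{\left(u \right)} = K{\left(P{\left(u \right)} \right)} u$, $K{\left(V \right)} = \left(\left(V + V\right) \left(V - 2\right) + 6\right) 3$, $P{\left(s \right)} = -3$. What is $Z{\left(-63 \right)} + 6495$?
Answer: $-309$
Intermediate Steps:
$K{\left(V \right)} = 18 + 6 V \left(-2 + V\right)$ ($K{\left(V \right)} = \left(2 V \left(-2 + V\right) + 6\right) 3 = \left(6 + 2 V \left(-2 + V\right)\right) 3 = 18 + 6 V \left(-2 + V\right)$)
$Z{\left(u \right)} = 108 u$ ($Z{\left(u \right)} = \left(18 - -36 + 6 \left(-3\right)^{2}\right) u = \left(18 + 36 + 6 \cdot 9\right) u = \left(18 + 36 + 54\right) u = 108 u$)
$Z{\left(-63 \right)} + 6495 = 108 \left(-63\right) + 6495 = -6804 + 6495 = -309$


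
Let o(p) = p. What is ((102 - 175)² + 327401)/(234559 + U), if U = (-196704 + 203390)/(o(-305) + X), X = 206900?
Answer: 68740354350/48458723291 ≈ 1.4185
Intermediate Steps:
U = 6686/206595 (U = (-196704 + 203390)/(-305 + 206900) = 6686/206595 ≈ 0.032363)
((102 - 175)² + 327401)/(234559 + U) = ((102 - 175)² + 327401)/(234559 + 6686/206595) = ((-73)² + 327401)/(48458723291/206595) = (5329 + 327401)*(206595/48458723291) = 332730*(206595/48458723291) = 68740354350/48458723291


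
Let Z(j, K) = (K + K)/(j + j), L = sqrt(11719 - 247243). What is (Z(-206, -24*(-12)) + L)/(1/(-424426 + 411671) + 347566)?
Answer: -1836720/456620045887 + 25510*I*sqrt(58881)/4433204329 ≈ -4.0224e-6 + 0.0013963*I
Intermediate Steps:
L = 2*I*sqrt(58881) (L = sqrt(-235524) = 2*I*sqrt(58881) ≈ 485.31*I)
Z(j, K) = K/j (Z(j, K) = (2*K)/((2*j)) = (2*K)*(1/(2*j)) = K/j)
(Z(-206, -24*(-12)) + L)/(1/(-424426 + 411671) + 347566) = (-24*(-12)/(-206) + 2*I*sqrt(58881))/(1/(-424426 + 411671) + 347566) = (288*(-1/206) + 2*I*sqrt(58881))/(1/(-12755) + 347566) = (-144/103 + 2*I*sqrt(58881))/(-1/12755 + 347566) = (-144/103 + 2*I*sqrt(58881))/(4433204329/12755) = (-144/103 + 2*I*sqrt(58881))*(12755/4433204329) = -1836720/456620045887 + 25510*I*sqrt(58881)/4433204329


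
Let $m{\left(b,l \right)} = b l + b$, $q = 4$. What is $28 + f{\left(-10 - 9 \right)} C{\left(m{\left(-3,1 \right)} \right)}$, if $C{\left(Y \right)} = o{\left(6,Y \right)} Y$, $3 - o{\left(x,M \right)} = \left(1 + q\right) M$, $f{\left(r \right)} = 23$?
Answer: $-4526$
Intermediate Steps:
$m{\left(b,l \right)} = b + b l$
$o{\left(x,M \right)} = 3 - 5 M$ ($o{\left(x,M \right)} = 3 - \left(1 + 4\right) M = 3 - 5 M$)
$C{\left(Y \right)} = Y \left(3 - 5 Y\right)$ ($C{\left(Y \right)} = \left(3 - 5 Y\right) Y = Y \left(3 - 5 Y\right)$)
$28 + f{\left(-10 - 9 \right)} C{\left(m{\left(-3,1 \right)} \right)} = 28 + 23 - 3 \left(1 + 1\right) \left(3 - 5 \left(- 3 \left(1 + 1\right)\right)\right) = 28 + 23 \left(-3\right) 2 \left(3 - 5 \left(\left(-3\right) 2\right)\right) = 28 + 23 \left(- 6 \left(3 - -30\right)\right) = 28 + 23 \left(- 6 \left(3 + 30\right)\right) = 28 + 23 \left(\left(-6\right) 33\right) = 28 + 23 \left(-198\right) = 28 - 4554 = -4526$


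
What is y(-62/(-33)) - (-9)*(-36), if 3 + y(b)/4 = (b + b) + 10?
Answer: -9272/33 ≈ -280.97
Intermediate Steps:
y(b) = 28 + 8*b (y(b) = -12 + 4*((b + b) + 10) = -12 + 4*(2*b + 10) = -12 + 4*(10 + 2*b) = -12 + (40 + 8*b) = 28 + 8*b)
y(-62/(-33)) - (-9)*(-36) = (28 + 8*(-62/(-33))) - (-9)*(-36) = (28 + 8*(-62*(-1/33))) - 1*324 = (28 + 8*(62/33)) - 324 = (28 + 496/33) - 324 = 1420/33 - 324 = -9272/33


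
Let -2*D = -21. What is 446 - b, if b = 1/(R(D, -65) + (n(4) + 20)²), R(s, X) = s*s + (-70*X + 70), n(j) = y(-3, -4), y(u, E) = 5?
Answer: 9553762/21421 ≈ 446.00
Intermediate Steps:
D = 21/2 (D = -½*(-21) = 21/2 ≈ 10.500)
n(j) = 5
R(s, X) = 70 + s² - 70*X (R(s, X) = s² + (70 - 70*X) = 70 + s² - 70*X)
b = 4/21421 (b = 1/((70 + (21/2)² - 70*(-65)) + (5 + 20)²) = 1/((70 + 441/4 + 4550) + 25²) = 1/(18921/4 + 625) = 1/(21421/4) = 4/21421 ≈ 0.00018673)
446 - b = 446 - 1*4/21421 = 446 - 4/21421 = 9553762/21421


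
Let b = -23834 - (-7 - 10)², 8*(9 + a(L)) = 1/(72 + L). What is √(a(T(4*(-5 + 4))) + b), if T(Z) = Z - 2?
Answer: I*√420475935/132 ≈ 155.34*I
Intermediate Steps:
T(Z) = -2 + Z
a(L) = -9 + 1/(8*(72 + L))
b = -24123 (b = -23834 - 1*(-17)² = -23834 - 1*289 = -23834 - 289 = -24123)
√(a(T(4*(-5 + 4))) + b) = √((-5183 - 72*(-2 + 4*(-5 + 4)))/(8*(72 + (-2 + 4*(-5 + 4)))) - 24123) = √((-5183 - 72*(-2 + 4*(-1)))/(8*(72 + (-2 + 4*(-1)))) - 24123) = √((-5183 - 72*(-2 - 4))/(8*(72 + (-2 - 4))) - 24123) = √((-5183 - 72*(-6))/(8*(72 - 6)) - 24123) = √((⅛)*(-5183 + 432)/66 - 24123) = √((⅛)*(1/66)*(-4751) - 24123) = √(-4751/528 - 24123) = √(-12741695/528) = I*√420475935/132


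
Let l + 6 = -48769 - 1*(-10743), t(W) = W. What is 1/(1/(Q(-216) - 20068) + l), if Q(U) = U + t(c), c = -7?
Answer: -20291/771707313 ≈ -2.6294e-5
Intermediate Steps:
Q(U) = -7 + U (Q(U) = U - 7 = -7 + U)
l = -38032 (l = -6 + (-48769 - 1*(-10743)) = -6 + (-48769 + 10743) = -6 - 38026 = -38032)
1/(1/(Q(-216) - 20068) + l) = 1/(1/((-7 - 216) - 20068) - 38032) = 1/(1/(-223 - 20068) - 38032) = 1/(1/(-20291) - 38032) = 1/(-1/20291 - 38032) = 1/(-771707313/20291) = -20291/771707313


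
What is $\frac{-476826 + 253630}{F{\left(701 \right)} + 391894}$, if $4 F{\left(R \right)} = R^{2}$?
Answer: $- \frac{892784}{2058977} \approx -0.43361$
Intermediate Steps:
$F{\left(R \right)} = \frac{R^{2}}{4}$
$\frac{-476826 + 253630}{F{\left(701 \right)} + 391894} = \frac{-476826 + 253630}{\frac{701^{2}}{4} + 391894} = - \frac{223196}{\frac{1}{4} \cdot 491401 + 391894} = - \frac{223196}{\frac{491401}{4} + 391894} = - \frac{223196}{\frac{2058977}{4}} = \left(-223196\right) \frac{4}{2058977} = - \frac{892784}{2058977}$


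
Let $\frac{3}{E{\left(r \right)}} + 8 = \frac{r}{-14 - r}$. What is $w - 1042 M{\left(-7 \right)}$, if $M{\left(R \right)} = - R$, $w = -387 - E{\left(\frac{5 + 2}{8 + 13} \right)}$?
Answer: $- \frac{883272}{115} \approx -7680.6$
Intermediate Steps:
$E{\left(r \right)} = \frac{3}{-8 + \frac{r}{-14 - r}}$
$w = - \frac{44462}{115}$ ($w = -387 - \frac{3 \left(-14 - \frac{5 + 2}{8 + 13}\right)}{112 + 9 \frac{5 + 2}{8 + 13}} = -387 - \frac{3 \left(-14 - \frac{7}{21}\right)}{112 + 9 \cdot \frac{7}{21}} = -387 - \frac{3 \left(-14 - 7 \cdot \frac{1}{21}\right)}{112 + 9 \cdot 7 \cdot \frac{1}{21}} = -387 - \frac{3 \left(-14 - \frac{1}{3}\right)}{112 + 9 \cdot \frac{1}{3}} = -387 - \frac{3 \left(-14 - \frac{1}{3}\right)}{112 + 3} = -387 - 3 \cdot \frac{1}{115} \left(- \frac{43}{3}\right) = -387 - - \frac{43}{115} = -387 + \frac{43}{115} = - \frac{44462}{115} \approx -386.63$)
$w - 1042 M{\left(-7 \right)} = - \frac{44462}{115} - 1042 \left(\left(-1\right) \left(-7\right)\right) = - \frac{44462}{115} - 7294 = - \frac{883272}{115}$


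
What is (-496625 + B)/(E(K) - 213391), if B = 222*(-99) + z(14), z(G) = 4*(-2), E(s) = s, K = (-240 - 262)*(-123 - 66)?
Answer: 518611/118513 ≈ 4.3760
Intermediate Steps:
K = 94878 (K = -502*(-189) = 94878)
z(G) = -8
B = -21986 (B = 222*(-99) - 8 = -21978 - 8 = -21986)
(-496625 + B)/(E(K) - 213391) = (-496625 - 21986)/(94878 - 213391) = -518611/(-118513) = -518611*(-1/118513) = 518611/118513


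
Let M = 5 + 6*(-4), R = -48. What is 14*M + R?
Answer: -314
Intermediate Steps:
M = -19 (M = 5 - 24 = -19)
14*M + R = 14*(-19) - 48 = -266 - 48 = -314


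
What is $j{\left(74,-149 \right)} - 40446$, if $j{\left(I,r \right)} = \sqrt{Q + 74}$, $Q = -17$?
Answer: $-40446 + \sqrt{57} \approx -40438.0$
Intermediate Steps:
$j{\left(I,r \right)} = \sqrt{57}$ ($j{\left(I,r \right)} = \sqrt{-17 + 74} = \sqrt{57}$)
$j{\left(74,-149 \right)} - 40446 = \sqrt{57} - 40446 = -40446 + \sqrt{57}$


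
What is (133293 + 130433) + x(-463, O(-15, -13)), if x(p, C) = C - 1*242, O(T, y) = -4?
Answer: 263480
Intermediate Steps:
x(p, C) = -242 + C (x(p, C) = C - 242 = -242 + C)
(133293 + 130433) + x(-463, O(-15, -13)) = (133293 + 130433) + (-242 - 4) = 263726 - 246 = 263480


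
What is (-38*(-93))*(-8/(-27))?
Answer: 9424/9 ≈ 1047.1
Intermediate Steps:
(-38*(-93))*(-8/(-27)) = 3534*(-8*(-1/27)) = 3534*(8/27) = 9424/9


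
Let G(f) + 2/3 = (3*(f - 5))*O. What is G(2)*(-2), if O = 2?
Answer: 112/3 ≈ 37.333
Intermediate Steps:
G(f) = -92/3 + 6*f (G(f) = -2/3 + (3*(f - 5))*2 = -2/3 + (3*(-5 + f))*2 = -2/3 + (-15 + 3*f)*2 = -2/3 + (-30 + 6*f) = -92/3 + 6*f)
G(2)*(-2) = (-92/3 + 6*2)*(-2) = (-92/3 + 12)*(-2) = -56/3*(-2) = 112/3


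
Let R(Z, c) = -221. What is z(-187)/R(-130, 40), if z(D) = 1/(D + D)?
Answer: 1/82654 ≈ 1.2099e-5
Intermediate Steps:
z(D) = 1/(2*D)
z(-187)/R(-130, 40) = ((1/2)/(-187))/(-221) = ((1/2)*(-1/187))*(-1/221) = -1/374*(-1/221) = 1/82654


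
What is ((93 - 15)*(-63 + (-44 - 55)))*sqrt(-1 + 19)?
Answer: -37908*sqrt(2) ≈ -53610.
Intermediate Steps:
((93 - 15)*(-63 + (-44 - 55)))*sqrt(-1 + 19) = (78*(-63 - 99))*sqrt(18) = (78*(-162))*(3*sqrt(2)) = -37908*sqrt(2)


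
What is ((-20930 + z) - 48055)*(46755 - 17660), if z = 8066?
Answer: -1772438305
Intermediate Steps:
((-20930 + z) - 48055)*(46755 - 17660) = ((-20930 + 8066) - 48055)*(46755 - 17660) = (-12864 - 48055)*29095 = -60919*29095 = -1772438305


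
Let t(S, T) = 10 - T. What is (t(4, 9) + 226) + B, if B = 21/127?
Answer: 28850/127 ≈ 227.17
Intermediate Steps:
B = 21/127 (B = 21*(1/127) = 21/127 ≈ 0.16535)
(t(4, 9) + 226) + B = ((10 - 1*9) + 226) + 21/127 = ((10 - 9) + 226) + 21/127 = (1 + 226) + 21/127 = 227 + 21/127 = 28850/127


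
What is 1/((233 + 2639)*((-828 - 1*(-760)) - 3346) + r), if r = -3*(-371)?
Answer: -1/9803895 ≈ -1.0200e-7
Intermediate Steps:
r = 1113
1/((233 + 2639)*((-828 - 1*(-760)) - 3346) + r) = 1/((233 + 2639)*((-828 - 1*(-760)) - 3346) + 1113) = 1/(2872*((-828 + 760) - 3346) + 1113) = 1/(2872*(-68 - 3346) + 1113) = 1/(2872*(-3414) + 1113) = 1/(-9805008 + 1113) = 1/(-9803895) = -1/9803895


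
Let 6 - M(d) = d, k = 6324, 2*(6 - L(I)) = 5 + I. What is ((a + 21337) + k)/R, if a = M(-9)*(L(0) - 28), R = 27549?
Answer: 54587/55098 ≈ 0.99073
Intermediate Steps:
L(I) = 7/2 - I/2 (L(I) = 6 - (5 + I)/2 = 6 + (-5/2 - I/2) = 7/2 - I/2)
M(d) = 6 - d
a = -735/2 (a = (6 - 1*(-9))*((7/2 - 1/2*0) - 28) = (6 + 9)*((7/2 + 0) - 28) = 15*(7/2 - 28) = 15*(-49/2) = -735/2 ≈ -367.50)
((a + 21337) + k)/R = ((-735/2 + 21337) + 6324)/27549 = (41939/2 + 6324)*(1/27549) = (54587/2)*(1/27549) = 54587/55098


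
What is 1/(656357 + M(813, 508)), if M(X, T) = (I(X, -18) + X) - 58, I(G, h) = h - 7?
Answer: 1/657087 ≈ 1.5219e-6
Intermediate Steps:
I(G, h) = -7 + h
M(X, T) = -83 + X (M(X, T) = ((-7 - 18) + X) - 58 = (-25 + X) - 58 = -83 + X)
1/(656357 + M(813, 508)) = 1/(656357 + (-83 + 813)) = 1/(656357 + 730) = 1/657087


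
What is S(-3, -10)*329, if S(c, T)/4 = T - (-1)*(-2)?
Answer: -15792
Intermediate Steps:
S(c, T) = -8 + 4*T (S(c, T) = 4*(T - (-1)*(-2)) = 4*(T - 1*2) = 4*(T - 2) = 4*(-2 + T) = -8 + 4*T)
S(-3, -10)*329 = (-8 + 4*(-10))*329 = (-8 - 40)*329 = -48*329 = -15792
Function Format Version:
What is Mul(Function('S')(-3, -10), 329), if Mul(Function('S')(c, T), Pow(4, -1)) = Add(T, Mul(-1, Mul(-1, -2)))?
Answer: -15792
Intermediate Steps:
Function('S')(c, T) = Add(-8, Mul(4, T)) (Function('S')(c, T) = Mul(4, Add(T, Mul(-1, Mul(-1, -2)))) = Mul(4, Add(T, Mul(-1, 2))) = Mul(4, Add(T, -2)) = Mul(4, Add(-2, T)) = Add(-8, Mul(4, T)))
Mul(Function('S')(-3, -10), 329) = Mul(Add(-8, Mul(4, -10)), 329) = Mul(Add(-8, -40), 329) = Mul(-48, 329) = -15792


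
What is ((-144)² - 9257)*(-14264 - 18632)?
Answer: -377613184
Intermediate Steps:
((-144)² - 9257)*(-14264 - 18632) = (20736 - 9257)*(-32896) = 11479*(-32896) = -377613184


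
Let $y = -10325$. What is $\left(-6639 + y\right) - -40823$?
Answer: $23859$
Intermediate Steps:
$\left(-6639 + y\right) - -40823 = \left(-6639 - 10325\right) - -40823 = -16964 + 40823 = 23859$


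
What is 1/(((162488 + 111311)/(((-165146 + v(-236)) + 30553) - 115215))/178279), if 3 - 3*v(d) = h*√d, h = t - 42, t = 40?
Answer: -44535342153/273799 + 713116*I*√59/821397 ≈ -1.6266e+5 + 6.6686*I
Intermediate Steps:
h = -2 (h = 40 - 42 = -2)
v(d) = 1 + 2*√d/3 (v(d) = 1 - (-2)*√d/3 = 1 + 2*√d/3)
1/(((162488 + 111311)/(((-165146 + v(-236)) + 30553) - 115215))/178279) = 1/(((162488 + 111311)/(((-165146 + (1 + 2*√(-236)/3)) + 30553) - 115215))/178279) = 1/((273799/(((-165146 + (1 + 2*(2*I*√59)/3)) + 30553) - 115215))*(1/178279)) = 1/((273799/(((-165146 + (1 + 4*I*√59/3)) + 30553) - 115215))*(1/178279)) = 1/((273799/(((-165145 + 4*I*√59/3) + 30553) - 115215))*(1/178279)) = 1/((273799/((-134592 + 4*I*√59/3) - 115215))*(1/178279)) = 1/((273799/(-249807 + 4*I*√59/3))*(1/178279)) = 1/(273799/(178279*(-249807 + 4*I*√59/3))) = -44535342153/273799 + 713116*I*√59/821397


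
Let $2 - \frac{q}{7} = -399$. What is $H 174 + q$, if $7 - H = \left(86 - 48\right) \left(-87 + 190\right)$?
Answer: $-677011$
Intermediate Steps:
$H = -3907$ ($H = 7 - \left(86 - 48\right) \left(-87 + 190\right) = 7 - 38 \cdot 103 = 7 - 3914 = -3907$)
$q = 2807$ ($q = 14 - -2793 = 14 + 2793 = 2807$)
$H 174 + q = \left(-3907\right) 174 + 2807 = -679818 + 2807 = -677011$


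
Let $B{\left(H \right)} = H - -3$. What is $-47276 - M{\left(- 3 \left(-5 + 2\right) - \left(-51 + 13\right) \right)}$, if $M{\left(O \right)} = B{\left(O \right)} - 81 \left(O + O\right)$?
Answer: $-39712$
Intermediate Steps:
$B{\left(H \right)} = 3 + H$ ($B{\left(H \right)} = H + 3 = 3 + H$)
$M{\left(O \right)} = 3 - 161 O$ ($M{\left(O \right)} = \left(3 + O\right) - 81 \left(O + O\right) = \left(3 + O\right) - 81 \cdot 2 O = \left(3 + O\right) - 162 O = 3 - 161 O$)
$-47276 - M{\left(- 3 \left(-5 + 2\right) - \left(-51 + 13\right) \right)} = -47276 - \left(3 - 161 \left(- 3 \left(-5 + 2\right) - \left(-51 + 13\right)\right)\right) = -47276 - \left(3 - 161 \left(\left(-3\right) \left(-3\right) - -38\right)\right) = -47276 - \left(3 - 161 \left(9 + 38\right)\right) = -47276 - \left(3 - 7567\right) = -47276 - -7564 = -47276 + 7564 = -39712$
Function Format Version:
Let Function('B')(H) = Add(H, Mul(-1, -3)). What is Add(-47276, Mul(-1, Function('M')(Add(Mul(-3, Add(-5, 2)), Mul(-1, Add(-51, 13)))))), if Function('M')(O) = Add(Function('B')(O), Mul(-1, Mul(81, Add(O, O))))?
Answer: -39712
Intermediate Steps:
Function('B')(H) = Add(3, H) (Function('B')(H) = Add(H, 3) = Add(3, H))
Function('M')(O) = Add(3, Mul(-161, O)) (Function('M')(O) = Add(Add(3, O), Mul(-1, Mul(81, Add(O, O)))) = Add(Add(3, O), Mul(-1, Mul(81, Mul(2, O)))) = Add(Add(3, O), Mul(-1, Mul(162, O))) = Add(Add(3, O), Mul(-162, O)) = Add(3, Mul(-161, O)))
Add(-47276, Mul(-1, Function('M')(Add(Mul(-3, Add(-5, 2)), Mul(-1, Add(-51, 13)))))) = Add(-47276, Mul(-1, Add(3, Mul(-161, Add(Mul(-3, Add(-5, 2)), Mul(-1, Add(-51, 13))))))) = Add(-47276, Mul(-1, Add(3, Mul(-161, Add(Mul(-3, -3), Mul(-1, -38)))))) = Add(-47276, Mul(-1, Add(3, Mul(-161, Add(9, 38))))) = Add(-47276, Mul(-1, Add(3, Mul(-161, 47)))) = Add(-47276, Mul(-1, Add(3, -7567))) = Add(-47276, Mul(-1, -7564)) = Add(-47276, 7564) = -39712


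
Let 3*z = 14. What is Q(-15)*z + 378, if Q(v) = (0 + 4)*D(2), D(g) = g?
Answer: 1246/3 ≈ 415.33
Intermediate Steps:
z = 14/3 (z = (1/3)*14 = 14/3 ≈ 4.6667)
Q(v) = 8 (Q(v) = (0 + 4)*2 = 4*2 = 8)
Q(-15)*z + 378 = 8*(14/3) + 378 = 112/3 + 378 = 1246/3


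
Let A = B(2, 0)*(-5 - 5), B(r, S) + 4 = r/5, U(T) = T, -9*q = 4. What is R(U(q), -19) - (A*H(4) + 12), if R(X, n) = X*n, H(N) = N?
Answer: -1328/9 ≈ -147.56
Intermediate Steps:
q = -4/9 (q = -⅑*4 = -4/9 ≈ -0.44444)
B(r, S) = -4 + r/5
A = 36 (A = (-4 + (⅕)*2)*(-5 - 5) = (-4 + ⅖)*(-10) = -18/5*(-10) = 36)
R(U(q), -19) - (A*H(4) + 12) = -4/9*(-19) - (36*4 + 12) = 76/9 - (144 + 12) = 76/9 - 1*156 = 76/9 - 156 = -1328/9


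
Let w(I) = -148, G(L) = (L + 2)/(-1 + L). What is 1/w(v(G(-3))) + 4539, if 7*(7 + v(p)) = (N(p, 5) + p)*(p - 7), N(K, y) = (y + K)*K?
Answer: 671771/148 ≈ 4539.0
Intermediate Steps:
N(K, y) = K*(K + y) (N(K, y) = (K + y)*K = K*(K + y))
G(L) = (2 + L)/(-1 + L)
v(p) = -7 + (-7 + p)*(p + p*(5 + p))/7 (v(p) = -7 + ((p*(p + 5) + p)*(p - 7))/7 = -7 + ((p*(5 + p) + p)*(-7 + p))/7 = -7 + ((p + p*(5 + p))*(-7 + p))/7 = -7 + ((-7 + p)*(p + p*(5 + p)))/7 = -7 + (-7 + p)*(p + p*(5 + p))/7)
1/w(v(G(-3))) + 4539 = 1/(-148) + 4539 = -1/148 + 4539 = 671771/148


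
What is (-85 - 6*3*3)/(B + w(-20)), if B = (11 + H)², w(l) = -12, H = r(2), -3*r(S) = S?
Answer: -1251/853 ≈ -1.4666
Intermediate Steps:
r(S) = -S/3
H = -⅔ (H = -⅓*2 = -⅔ ≈ -0.66667)
B = 961/9 (B = (11 - ⅔)² = (31/3)² = 961/9 ≈ 106.78)
(-85 - 6*3*3)/(B + w(-20)) = (-85 - 6*3*3)/(961/9 - 12) = (-85 - 18*3)/(853/9) = (-85 - 54)*(9/853) = -139*9/853 = -1251/853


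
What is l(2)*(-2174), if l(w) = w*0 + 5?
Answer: -10870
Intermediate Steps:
l(w) = 5 (l(w) = 0 + 5 = 5)
l(2)*(-2174) = 5*(-2174) = -10870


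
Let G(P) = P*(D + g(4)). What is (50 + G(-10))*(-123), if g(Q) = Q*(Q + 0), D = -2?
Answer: 11070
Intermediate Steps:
g(Q) = Q² (g(Q) = Q*Q = Q²)
G(P) = 14*P (G(P) = P*(-2 + 4²) = P*(-2 + 16) = P*14 = 14*P)
(50 + G(-10))*(-123) = (50 + 14*(-10))*(-123) = (50 - 140)*(-123) = -90*(-123) = 11070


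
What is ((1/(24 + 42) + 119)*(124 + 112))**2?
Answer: 859125072100/1089 ≈ 7.8891e+8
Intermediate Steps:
((1/(24 + 42) + 119)*(124 + 112))**2 = ((1/66 + 119)*236)**2 = ((7855/66)*236)**2 = (926890/33)**2 = 859125072100/1089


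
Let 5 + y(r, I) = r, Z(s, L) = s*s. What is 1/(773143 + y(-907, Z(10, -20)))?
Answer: 1/772231 ≈ 1.2949e-6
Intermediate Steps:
Z(s, L) = s²
y(r, I) = -5 + r
1/(773143 + y(-907, Z(10, -20))) = 1/(773143 + (-5 - 907)) = 1/(773143 - 912) = 1/772231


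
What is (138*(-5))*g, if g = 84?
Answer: -57960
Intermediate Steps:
(138*(-5))*g = (138*(-5))*84 = -690*84 = -57960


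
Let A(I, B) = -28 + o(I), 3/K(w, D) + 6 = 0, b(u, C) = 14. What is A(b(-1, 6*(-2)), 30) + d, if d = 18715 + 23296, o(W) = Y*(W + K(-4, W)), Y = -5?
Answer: 83831/2 ≈ 41916.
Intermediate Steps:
K(w, D) = -½ (K(w, D) = 3/(-6 + 0) = 3/(-6) = 3*(-⅙) = -½)
o(W) = 5/2 - 5*W (o(W) = -5*(W - ½) = -5*(-½ + W) = 5/2 - 5*W)
A(I, B) = -51/2 - 5*I (A(I, B) = -28 + (5/2 - 5*I) = -51/2 - 5*I)
d = 42011
A(b(-1, 6*(-2)), 30) + d = (-51/2 - 5*14) + 42011 = (-51/2 - 70) + 42011 = -191/2 + 42011 = 83831/2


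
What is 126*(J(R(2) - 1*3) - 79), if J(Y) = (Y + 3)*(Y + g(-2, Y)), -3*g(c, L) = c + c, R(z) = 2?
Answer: -9870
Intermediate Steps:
g(c, L) = -2*c/3 (g(c, L) = -(c + c)/3 = -2*c/3)
J(Y) = (3 + Y)*(4/3 + Y) (J(Y) = (Y + 3)*(Y - ⅔*(-2)) = (3 + Y)*(Y + 4/3) = (3 + Y)*(4/3 + Y))
126*(J(R(2) - 1*3) - 79) = 126*((4 + (2 - 1*3)² + 13*(2 - 1*3)/3) - 79) = 126*((4 + (2 - 3)² + 13*(2 - 3)/3) - 79) = 126*((4 + (-1)² + (13/3)*(-1)) - 79) = 126*((4 + 1 - 13/3) - 79) = 126*(⅔ - 79) = 126*(-235/3) = -9870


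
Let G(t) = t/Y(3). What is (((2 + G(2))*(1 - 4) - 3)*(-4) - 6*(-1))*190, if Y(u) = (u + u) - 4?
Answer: 10260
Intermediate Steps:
Y(u) = -4 + 2*u (Y(u) = 2*u - 4 = -4 + 2*u)
G(t) = t/2 (G(t) = t/(-4 + 2*3) = t/(-4 + 6) = t/2)
(((2 + G(2))*(1 - 4) - 3)*(-4) - 6*(-1))*190 = (((2 + (½)*2)*(1 - 4) - 3)*(-4) - 6*(-1))*190 = (((2 + 1)*(-3) - 3)*(-4) - 1*(-6))*190 = ((3*(-3) - 3)*(-4) + 6)*190 = ((-9 - 3)*(-4) + 6)*190 = (-12*(-4) + 6)*190 = (48 + 6)*190 = 54*190 = 10260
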